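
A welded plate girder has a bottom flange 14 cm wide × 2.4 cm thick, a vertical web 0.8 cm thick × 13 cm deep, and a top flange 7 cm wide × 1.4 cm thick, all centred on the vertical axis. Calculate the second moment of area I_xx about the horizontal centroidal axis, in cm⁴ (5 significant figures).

I_xx ≈ 2006.3 cm⁴

Treat the section as a set of non-overlapping primitives; coordinates are from the bounding-box lower-left.
Bottom plate: 14 × 2.4, A = 33.6 cm², y = 1.2 cm, Ī = 16.128 cm⁴.
Web plate: 0.8 × 13, A = 10.4 cm², y = 8.9 cm, Ī = 146.4667 cm⁴.
Top plate: 7 × 1.4, A = 9.8 cm², y = 16.1 cm, Ī = 1.600667 cm⁴.
Centroid: ȳ = ΣA·y / ΣA = 5.402602 cm.
Transfer each piece to the horizontal centroidal axis using Ī + A·d² with d = y − 5.402602:
  bottom plate: d = -4.202602 cm → contributes +609.5667 cm⁴
  web plate: d = 3.497398 cm → contributes +273.6773 cm⁴
  top plate: d = 10.6974 cm → contributes +1123.057 cm⁴
Total I = 2006.301 cm⁴.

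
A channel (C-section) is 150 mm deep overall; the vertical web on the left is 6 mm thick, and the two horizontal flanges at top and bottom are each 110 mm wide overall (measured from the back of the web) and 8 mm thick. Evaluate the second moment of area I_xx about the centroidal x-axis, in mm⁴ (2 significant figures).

Break the section into simple shapes (no overlaps), measuring from the bottom-left corner of the bounding box.
Web: 6 × 150, A = 900 mm², y = 75 mm, Ī = 1 687 500 mm⁴.
Top flange (beyond web): 104 × 8, A = 832 mm², y = 146 mm, Ī = 4 437 mm⁴.
Bottom flange (beyond web): 104 × 8, A = 832 mm², y = 4 mm, Ī = 4 437 mm⁴.
By symmetry the centroid is at mid-height, ȳ = 75 mm.
Transfer each piece to the centroidal x-axis using Ī + A·d² with d = y − 75:
  web: d = 0 mm → contributes +1 687 500 mm⁴
  top flange (beyond web): d = 71 mm → contributes +4 198 549 mm⁴
  bottom flange (beyond web): d = -71 mm → contributes +4 198 549 mm⁴
Total I = 10 084 599 mm⁴.

I_xx ≈ 1.0 × 10⁷ mm⁴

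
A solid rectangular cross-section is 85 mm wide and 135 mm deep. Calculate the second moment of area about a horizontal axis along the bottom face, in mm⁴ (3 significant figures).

The section: 85 × 135, A = 11 475 mm², y = 67.5 mm, Ī = 17 427 656 mm⁴.
Transfer it to the base of the section using Ī + A·d² with d = y − 0:
  the section: d = 67.5 mm → contributes +69 710 625 mm⁴
Total I = 69 710 625 mm⁴.

I_base ≈ 6.97 × 10⁷ mm⁴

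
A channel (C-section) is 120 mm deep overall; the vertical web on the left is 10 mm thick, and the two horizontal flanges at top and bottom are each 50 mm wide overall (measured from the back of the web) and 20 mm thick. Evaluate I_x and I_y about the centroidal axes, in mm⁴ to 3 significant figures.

Decompose the section into non-overlapping parts with the origin at the bottom-left of its bounding rectangle.
Web: 10 × 120, A = 1 200 mm², y = 60 mm, Ī = 1 440 000 mm⁴.
Top flange (beyond web): 40 × 20, A = 800 mm², y = 110 mm, Ī = 26 667 mm⁴.
Bottom flange (beyond web): 40 × 20, A = 800 mm², y = 10 mm, Ī = 26 667 mm⁴.
By symmetry the centroid is at mid-height, ȳ = 60 mm.
Transfer each piece to the centroidal x-axis using Ī + A·d² with d = y − 60:
  web: d = 0 mm → contributes +1 440 000 mm⁴
  top flange (beyond web): d = 50 mm → contributes +2 026 667 mm⁴
  bottom flange (beyond web): d = -50 mm → contributes +2 026 667 mm⁴
Total I = 5 493 333 mm⁴.
For the y-axis: x̄ = 19.286 mm.
Repeating about the centroidal y-axis gives I_y = 651 905 mm⁴.

I_x ≈ 5.49 × 10⁶ mm⁴, I_y ≈ 6.52 × 10⁵ mm⁴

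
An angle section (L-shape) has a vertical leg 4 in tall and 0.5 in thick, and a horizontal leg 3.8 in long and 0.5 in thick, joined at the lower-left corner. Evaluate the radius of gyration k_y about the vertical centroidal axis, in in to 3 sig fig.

Split into non-overlapping primitives; take the origin at the lower-left of the bounding box.
Vertical leg: 0.5 × 4, A = 2 in², x = 0.25 in, Ī = 0.041667 in⁴.
Horizontal leg (remainder): 3.3 × 0.5, A = 1.65 in², x = 2.15 in, Ī = 1.4974 in⁴.
Centroid: x̄ = ΣA·x / ΣA = 1.1089 in.
Transfer each piece to the vertical centroidal axis using Ī + A·d² with d = x − 1.1089:
  vertical leg: d = -0.8589 in → contributes +1.5171 in⁴
  horizontal leg (remainder): d = 1.0411 in → contributes +3.2858 in⁴
Total I = 4.8029 in⁴.
Radius of gyration: k = √(I/A) = √(4.8029 / 3.65) = 1.1471 in.

k_y ≈ 1.15 in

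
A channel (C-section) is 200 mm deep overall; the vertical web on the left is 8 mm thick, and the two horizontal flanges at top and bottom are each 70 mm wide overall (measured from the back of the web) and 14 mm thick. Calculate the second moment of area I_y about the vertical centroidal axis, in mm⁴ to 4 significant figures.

Decompose the section into non-overlapping parts with the origin at the bottom-left of its bounding rectangle.
Web: 8 × 200, A = 1 600 mm², x = 4 mm, Ī = 8533.33 mm⁴.
Top flange (beyond web): 62 × 14, A = 868 mm², x = 39 mm, Ī = 278 049 mm⁴.
Bottom flange (beyond web): 62 × 14, A = 868 mm², x = 39 mm, Ī = 278 049 mm⁴.
Centroid: x̄ = ΣA·x / ΣA = 22.2134 mm.
Transfer each piece to the vertical centroidal axis using Ī + A·d² with d = x − 22.2134:
  web: d = -18.2134 mm → contributes +539 300 mm⁴
  top flange (beyond web): d = 16.7866 mm → contributes +522 642 mm⁴
  bottom flange (beyond web): d = 16.7866 mm → contributes +522 642 mm⁴
Total I = 1 584 584 mm⁴.

I_y ≈ 1.585 × 10⁶ mm⁴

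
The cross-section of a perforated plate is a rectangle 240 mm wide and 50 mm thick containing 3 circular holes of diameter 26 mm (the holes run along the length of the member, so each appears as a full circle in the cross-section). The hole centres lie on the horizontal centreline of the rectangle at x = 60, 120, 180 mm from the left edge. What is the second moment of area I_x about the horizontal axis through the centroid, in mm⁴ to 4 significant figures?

I_x ≈ 2.433 × 10⁶ mm⁴

Treat the section as a set of non-overlapping primitives; coordinates are from the bounding-box lower-left.
Plate: 240 × 50, A = 12 000 mm², y = 25 mm, Ī = 2 500 000 mm⁴.
Hole 1 (subtracted): ⌀26, A = 530.929 mm², y = 25 mm, Ī = 22431.8 mm⁴.
Hole 2 (subtracted): ⌀26, A = 530.929 mm², y = 25 mm, Ī = 22431.8 mm⁴.
Hole 3 (subtracted): ⌀26, A = 530.929 mm², y = 25 mm, Ī = 22431.8 mm⁴.
By symmetry the centroid is at mid-height, ȳ = 25 mm.
All pieces are centred on the horizontal axis through the centroid, so I = ΣĪ (holes subtracted) = 2 432 705 mm⁴.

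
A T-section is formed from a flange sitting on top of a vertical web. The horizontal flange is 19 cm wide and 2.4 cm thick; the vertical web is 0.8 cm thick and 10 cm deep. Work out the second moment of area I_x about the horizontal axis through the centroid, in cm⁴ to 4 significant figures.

I_x ≈ 350.2 cm⁴

Break the section into simple shapes (no overlaps), measuring from the bottom-left corner of the bounding box.
Flange: 19 × 2.4, A = 45.6 cm², y = 11.2 cm, Ī = 21.888 cm⁴.
Web: 0.8 × 10, A = 8 cm², y = 5 cm, Ī = 66.6667 cm⁴.
Centroid: ȳ = ΣA·y / ΣA = 10.2746 cm.
Transfer each piece to the horizontal axis through the centroid using Ī + A·d² with d = y − 10.2746:
  flange: d = 0.925373 cm → contributes +60.936 cm⁴
  web: d = -5.27463 cm → contributes +289.24 cm⁴
Total I = 350.176 cm⁴.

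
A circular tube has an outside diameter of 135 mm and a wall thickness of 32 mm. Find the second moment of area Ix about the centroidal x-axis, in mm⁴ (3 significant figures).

Treat the section as a set of non-overlapping primitives; coordinates are from the bounding-box lower-left.
Outer circle: ⌀135, A = 14 314 mm², y = 67.5 mm, Ī = 16 304 406 mm⁴.
Bore (subtracted): ⌀71, A = 3959.2 mm², y = 67.5 mm, Ī = 1 247 393 mm⁴.
By symmetry the centroid is at mid-height, ȳ = 67.5 mm.
All pieces are centred on the centroidal x-axis, so I = ΣĪ (holes subtracted) = 15 057 013 mm⁴.

Ix ≈ 1.51 × 10⁷ mm⁴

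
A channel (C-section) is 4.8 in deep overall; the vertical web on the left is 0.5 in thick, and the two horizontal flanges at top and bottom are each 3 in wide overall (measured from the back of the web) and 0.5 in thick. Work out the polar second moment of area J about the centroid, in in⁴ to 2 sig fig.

J ≈ 20 in⁴

Decompose the section into non-overlapping parts with the origin at the bottom-left of its bounding rectangle.
Web: 0.5 × 4.8, A = 2.4 in², y = 2.4 in, Ī = 4.608 in⁴.
Top flange (beyond web): 2.5 × 0.5, A = 1.25 in², y = 4.55 in, Ī = 0.02604 in⁴.
Bottom flange (beyond web): 2.5 × 0.5, A = 1.25 in², y = 0.25 in, Ī = 0.02604 in⁴.
By symmetry the centroid is at mid-height, ȳ = 2.4 in.
Transfer each piece to the centroidal x-axis using Ī + A·d² with d = y − 2.4:
  web: d = 0 in → contributes +4.608 in⁴
  top flange (beyond web): d = 2.15 in → contributes +5.804 in⁴
  bottom flange (beyond web): d = -2.15 in → contributes +5.804 in⁴
Total I = 16.22 in⁴.
For the y-axis: x̄ = 1.015 in.
Repeating about the centroidal y-axis gives I_y = 4.107 in⁴.
Polar second moment: J = I_x + I_y = 20.32 in⁴.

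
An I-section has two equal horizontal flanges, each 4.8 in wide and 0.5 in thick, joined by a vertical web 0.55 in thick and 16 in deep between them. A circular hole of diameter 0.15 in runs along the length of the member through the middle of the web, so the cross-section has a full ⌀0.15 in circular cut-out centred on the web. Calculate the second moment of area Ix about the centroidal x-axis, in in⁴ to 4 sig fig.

Break the section into simple shapes (no overlaps), measuring from the bottom-left corner of the bounding box.
Bottom flange: 4.8 × 0.5, A = 2.4 in², y = 0.25 in, Ī = 0.05 in⁴.
Web: 0.55 × 16, A = 8.8 in², y = 8.5 in, Ī = 187.733 in⁴.
Top flange: 4.8 × 0.5, A = 2.4 in², y = 16.75 in, Ī = 0.05 in⁴.
Hole (subtracted): ⌀0.15, A = 0.0176715 in², y = 8.5 in, Ī = 0.0000248505 in⁴.
By symmetry the centroid is at mid-height, ȳ = 8.5 in.
Transfer each piece to the centroidal x-axis using Ī + A·d² with d = y − 8.5:
  bottom flange: d = -8.25 in → contributes +163.4 in⁴
  web: d = 0 in → contributes +187.733 in⁴
  top flange: d = 8.25 in → contributes +163.4 in⁴
  hole: d = 0 in → contributes −0.0000248505 in⁴
Total I = 514.533 in⁴.

Ix ≈ 514.5 in⁴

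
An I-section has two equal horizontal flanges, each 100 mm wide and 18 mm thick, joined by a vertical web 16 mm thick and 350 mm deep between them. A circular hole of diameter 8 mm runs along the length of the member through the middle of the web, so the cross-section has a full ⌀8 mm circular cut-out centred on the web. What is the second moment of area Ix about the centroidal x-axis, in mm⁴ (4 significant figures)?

Split into non-overlapping primitives; take the origin at the lower-left of the bounding box.
Bottom flange: 100 × 18, A = 1 800 mm², y = 9 mm, Ī = 48 600 mm⁴.
Web: 16 × 350, A = 5 600 mm², y = 193 mm, Ī = 57 166 667 mm⁴.
Top flange: 100 × 18, A = 1 800 mm², y = 377 mm, Ī = 48 600 mm⁴.
Hole (subtracted): ⌀8, A = 50.2655 mm², y = 193 mm, Ī = 201.062 mm⁴.
By symmetry the centroid is at mid-height, ȳ = 193 mm.
Transfer each piece to the centroidal x-axis using Ī + A·d² with d = y − 193:
  bottom flange: d = -184 mm → contributes +60 989 400 mm⁴
  web: d = 0 mm → contributes +57 166 667 mm⁴
  top flange: d = 184 mm → contributes +60 989 400 mm⁴
  hole: d = 0 mm → contributes −201.062 mm⁴
Total I = 179 145 266 mm⁴.

Ix ≈ 1.791 × 10⁸ mm⁴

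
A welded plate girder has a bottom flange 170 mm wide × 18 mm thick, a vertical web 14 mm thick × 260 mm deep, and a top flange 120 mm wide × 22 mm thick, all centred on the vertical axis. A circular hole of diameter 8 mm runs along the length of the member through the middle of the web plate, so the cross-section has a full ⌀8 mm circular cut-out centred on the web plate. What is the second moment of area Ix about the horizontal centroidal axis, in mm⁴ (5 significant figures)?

Ix ≈ 1.3200 × 10⁸ mm⁴

Break the section into simple shapes (no overlaps), measuring from the bottom-left corner of the bounding box.
Bottom plate: 170 × 18, A = 3 060 mm², y = 9 mm, Ī = 82 620 mm⁴.
Web plate: 14 × 260, A = 3 640 mm², y = 148 mm, Ī = 20 505 333 mm⁴.
Top plate: 120 × 22, A = 2 640 mm², y = 289 mm, Ī = 106 480 mm⁴.
Hole (subtracted): ⌀8, A = 50.26548 mm², y = 148 mm, Ī = 201.0619 mm⁴.
Centroid: ȳ = ΣA·y / ΣA = 142.284 mm.
Transfer each piece to the horizontal centroidal axis using Ī + A·d² with d = y − 142.284:
  bottom plate: d = -133.284 mm → contributes +54 442 382 mm⁴
  web plate: d = 5.715987 mm → contributes +20 624 261 mm⁴
  top plate: d = 146.716 mm → contributes +56 934 013 mm⁴
  hole: d = 5.715987 mm → contributes −1843.361 mm⁴
Total I = 131 998 813 mm⁴.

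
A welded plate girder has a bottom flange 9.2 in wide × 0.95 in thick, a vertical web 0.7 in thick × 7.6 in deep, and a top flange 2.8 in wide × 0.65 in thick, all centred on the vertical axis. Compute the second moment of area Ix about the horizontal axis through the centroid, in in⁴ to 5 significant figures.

Ix ≈ 160.89 in⁴

Break the section into simple shapes (no overlaps), measuring from the bottom-left corner of the bounding box.
Bottom plate: 9.2 × 0.95, A = 8.74 in², y = 0.475 in, Ī = 0.6573208 in⁴.
Web plate: 0.7 × 7.6, A = 5.32 in², y = 4.75 in, Ī = 25.60693 in⁴.
Top plate: 2.8 × 0.65, A = 1.82 in², y = 8.875 in, Ī = 0.06407917 in⁴.
Centroid: ȳ = ΣA·y / ΣA = 2.869899 in.
Transfer each piece to the horizontal axis through the centroid using Ī + A·d² with d = y − 2.869899:
  bottom plate: d = -2.394899 in → contributes +50.78596 in⁴
  web plate: d = 1.880101 in → contributes +44.41196 in⁴
  top plate: d = 6.005101 in → contributes +65.69553 in⁴
Total I = 160.8934 in⁴.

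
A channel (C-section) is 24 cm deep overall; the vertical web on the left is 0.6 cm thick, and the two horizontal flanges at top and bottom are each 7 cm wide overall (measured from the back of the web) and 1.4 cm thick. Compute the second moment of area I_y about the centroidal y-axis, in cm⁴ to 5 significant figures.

I_y ≈ 159.40 cm⁴

Break the section into simple shapes (no overlaps), measuring from the bottom-left corner of the bounding box.
Web: 0.6 × 24, A = 14.4 cm², x = 0.3 cm, Ī = 0.432 cm⁴.
Top flange (beyond web): 6.4 × 1.4, A = 8.96 cm², x = 3.8 cm, Ī = 30.58347 cm⁴.
Bottom flange (beyond web): 6.4 × 1.4, A = 8.96 cm², x = 3.8 cm, Ī = 30.58347 cm⁴.
Centroid: x̄ = ΣA·x / ΣA = 2.240594 cm.
Transfer each piece to the centroidal y-axis using Ī + A·d² with d = x − 2.240594:
  web: d = -1.940594 cm → contributes +54.66104 cm⁴
  top flange (beyond web): d = 1.559406 cm → contributes +52.37192 cm⁴
  bottom flange (beyond web): d = 1.559406 cm → contributes +52.37192 cm⁴
Total I = 159.4049 cm⁴.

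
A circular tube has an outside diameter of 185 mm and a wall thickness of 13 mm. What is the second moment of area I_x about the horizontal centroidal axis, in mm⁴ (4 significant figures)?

I_x ≈ 2.613 × 10⁷ mm⁴

Break the section into simple shapes (no overlaps), measuring from the bottom-left corner of the bounding box.
Outer circle: ⌀185, A = 26880.3 mm², y = 92.5 mm, Ī = 57 498 539 mm⁴.
Bore (subtracted): ⌀159, A = 19855.7 mm², y = 92.5 mm, Ī = 31 373 170 mm⁴.
By symmetry the centroid is at mid-height, ȳ = 92.5 mm.
All pieces are centred on the horizontal centroidal axis, so I = ΣĪ (holes subtracted) = 26 125 370 mm⁴.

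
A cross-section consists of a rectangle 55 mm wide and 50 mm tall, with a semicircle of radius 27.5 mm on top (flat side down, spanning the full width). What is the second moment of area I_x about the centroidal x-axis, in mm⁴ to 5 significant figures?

I_x ≈ 1.7513 × 10⁶ mm⁴

Split into non-overlapping primitives; take the origin at the lower-left of the bounding box.
Rectangular body: 55 × 50, A = 2 750 mm², y = 25 mm, Ī = 572916.7 mm⁴.
Semicircular cap: semicircle r = 27.5, A = 1187.915 mm², y = 61.67136 mm, Ī = 62771.55 mm⁴.
Centroid: ȳ = ΣA·y / ΣA = 36.06231 mm.
Transfer each piece to the centroidal x-axis using Ī + A·d² with d = y − 36.06231:
  rectangular body: d = -11.06231 mm → contributes +909447.4 mm⁴
  semicircular cap: d = 25.60905 mm → contributes +841833.7 mm⁴
Total I = 1 751 281 mm⁴.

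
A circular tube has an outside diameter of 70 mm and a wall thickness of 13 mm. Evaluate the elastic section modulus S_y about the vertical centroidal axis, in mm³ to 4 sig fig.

Treat the section as a set of non-overlapping primitives; coordinates are from the bounding-box lower-left.
Outer circle: ⌀70, A = 3848.45 mm², x = 35 mm, Ī = 1 178 588 mm⁴.
Bore (subtracted): ⌀44, A = 1520.53 mm², x = 35 mm, Ī = 183 984 mm⁴.
By symmetry the centroid is at mid-width, x̄ = 35 mm.
All pieces are centred on the vertical centroidal axis, so I = ΣĪ (holes subtracted) = 994 604 mm⁴.
Extreme fibre distance c = 35 mm; S = I/c = 28417.3 mm³.

S_y ≈ 2.842 × 10⁴ mm³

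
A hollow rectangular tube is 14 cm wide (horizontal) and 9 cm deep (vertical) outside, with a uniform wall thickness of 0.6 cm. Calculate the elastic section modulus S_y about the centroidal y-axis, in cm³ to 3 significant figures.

S_y ≈ 99.3 cm³

Decompose the section into non-overlapping parts with the origin at the bottom-left of its bounding rectangle.
Outer rectangle: 14 × 9, A = 126 cm², x = 7 cm, Ī = 2 058 cm⁴.
Inner void (subtracted): 12.8 × 7.8, A = 99.84 cm², x = 7 cm, Ī = 1363.1 cm⁴.
By symmetry the centroid is at mid-width, x̄ = 7 cm.
All pieces are centred on the centroidal y-axis, so I = ΣĪ (holes subtracted) = 694.85 cm⁴.
Extreme fibre distance c = 7 cm; S = I/c = 99.264 cm³.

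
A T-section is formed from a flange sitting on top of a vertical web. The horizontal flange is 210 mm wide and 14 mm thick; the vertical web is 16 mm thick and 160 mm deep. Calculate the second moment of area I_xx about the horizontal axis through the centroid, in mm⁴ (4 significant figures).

Break the section into simple shapes (no overlaps), measuring from the bottom-left corner of the bounding box.
Flange: 210 × 14, A = 2 940 mm², y = 167 mm, Ī = 48 020 mm⁴.
Web: 16 × 160, A = 2 560 mm², y = 80 mm, Ī = 5 461 333 mm⁴.
Centroid: ȳ = ΣA·y / ΣA = 126.505 mm.
Transfer each piece to the horizontal axis through the centroid using Ī + A·d² with d = y − 126.505:
  flange: d = 40.4945 mm → contributes +4 869 056 mm⁴
  web: d = -46.5055 mm → contributes +10 997 992 mm⁴
Total I = 15 867 048 mm⁴.

I_xx ≈ 1.587 × 10⁷ mm⁴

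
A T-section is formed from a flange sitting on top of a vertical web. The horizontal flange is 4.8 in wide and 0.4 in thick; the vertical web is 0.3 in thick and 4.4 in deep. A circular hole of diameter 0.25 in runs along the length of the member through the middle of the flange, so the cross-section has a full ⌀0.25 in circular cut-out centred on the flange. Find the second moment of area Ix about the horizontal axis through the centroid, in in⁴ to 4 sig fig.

Treat the section as a set of non-overlapping primitives; coordinates are from the bounding-box lower-left.
Flange: 4.8 × 0.4, A = 1.92 in², y = 4.6 in, Ī = 0.0256 in⁴.
Web: 0.3 × 4.4, A = 1.32 in², y = 2.2 in, Ī = 2.1296 in⁴.
Hole (subtracted): ⌀0.25, A = 0.0490874 in², y = 4.6 in, Ī = 0.000191748 in⁴.
Centroid: ȳ = ΣA·y / ΣA = 3.60718 in.
Transfer each piece to the horizontal axis through the centroid using Ī + A·d² with d = y − 3.60718:
  flange: d = 0.992819 in → contributes +1.91813 in⁴
  web: d = -1.40718 in → contributes +4.74341 in⁴
  hole: d = 0.992819 in → contributes −0.0485767 in⁴
Total I = 6.61296 in⁴.

Ix ≈ 6.613 in⁴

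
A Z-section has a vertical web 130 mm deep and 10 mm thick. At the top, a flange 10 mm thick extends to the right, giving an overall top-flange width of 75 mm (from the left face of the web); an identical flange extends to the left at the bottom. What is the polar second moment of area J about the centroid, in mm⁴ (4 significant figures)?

J ≈ 8.818 × 10⁶ mm⁴

Split into non-overlapping primitives; take the origin at the lower-left of the bounding box.
Web: 10 × 130, A = 1 300 mm², y = 65 mm, Ī = 1 830 833 mm⁴.
Top flange (beyond web): 65 × 10, A = 650 mm², y = 125 mm, Ī = 5416.67 mm⁴.
Bottom flange (beyond web): 65 × 10, A = 650 mm², y = 5 mm, Ī = 5416.67 mm⁴.
Centroid: ȳ = ΣA·y / ΣA = 65 mm.
Transfer each piece to the centroidal x-axis using Ī + A·d² with d = y − 65:
  web: d = 0 mm → contributes +1 830 833 mm⁴
  top flange (beyond web): d = 60 mm → contributes +2 345 417 mm⁴
  bottom flange (beyond web): d = -60 mm → contributes +2 345 417 mm⁴
Total I = 6 521 667 mm⁴.
For the y-axis: x̄ = 70 mm.
Repeating about the centroidal y-axis gives I_y = 2 296 667 mm⁴.
Polar second moment: J = I_x + I_y = 8 818 333 mm⁴.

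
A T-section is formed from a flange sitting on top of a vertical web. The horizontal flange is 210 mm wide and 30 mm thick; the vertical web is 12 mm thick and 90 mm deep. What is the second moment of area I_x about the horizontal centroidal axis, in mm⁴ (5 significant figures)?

Treat the section as a set of non-overlapping primitives; coordinates are from the bounding-box lower-left.
Flange: 210 × 30, A = 6 300 mm², y = 105 mm, Ī = 472 500 mm⁴.
Web: 12 × 90, A = 1 080 mm², y = 45 mm, Ī = 729 000 mm⁴.
Centroid: ȳ = ΣA·y / ΣA = 96.21951 mm.
Transfer each piece to the horizontal centroidal axis using Ī + A·d² with d = y − 96.21951:
  flange: d = 8.780488 mm → contributes +958210.9 mm⁴
  web: d = -51.21951 mm → contributes +3 562 314 mm⁴
Total I = 4 520 524 mm⁴.

I_x ≈ 4.5205 × 10⁶ mm⁴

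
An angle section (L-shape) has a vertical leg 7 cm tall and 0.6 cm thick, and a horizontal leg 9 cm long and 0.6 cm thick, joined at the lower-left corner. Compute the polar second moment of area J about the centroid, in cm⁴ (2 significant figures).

Split into non-overlapping primitives; take the origin at the lower-left of the bounding box.
Vertical leg: 0.6 × 7, A = 4.2 cm², y = 3.5 cm, Ī = 17.15 cm⁴.
Horizontal leg (remainder): 8.4 × 0.6, A = 5.04 cm², y = 0.3 cm, Ī = 0.1512 cm⁴.
Centroid: ȳ = ΣA·y / ΣA = 1.755 cm.
Transfer each piece to the centroidal x-axis using Ī + A·d² with d = y − 1.755:
  vertical leg: d = 1.745 cm → contributes +29.95 cm⁴
  horizontal leg (remainder): d = -1.455 cm → contributes +10.81 cm⁴
Total I = 40.76 cm⁴.
For the y-axis: x̄ = 2.755 cm.
Repeating about the centroidal y-axis gives I_y = 76.15 cm⁴.
Polar second moment: J = I_x + I_y = 116.9 cm⁴.

J ≈ 120 cm⁴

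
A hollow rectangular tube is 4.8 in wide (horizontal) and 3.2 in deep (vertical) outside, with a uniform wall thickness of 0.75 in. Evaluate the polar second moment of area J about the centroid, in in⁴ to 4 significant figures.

Treat the section as a set of non-overlapping primitives; coordinates are from the bounding-box lower-left.
Outer rectangle: 4.8 × 3.2, A = 15.36 in², y = 1.6 in, Ī = 13.1072 in⁴.
Inner void (subtracted): 3.3 × 1.7, A = 5.61 in², y = 1.6 in, Ī = 1.35108 in⁴.
By symmetry the centroid is at mid-height, ȳ = 1.6 in.
All pieces are centred on the centroidal x-axis, so I = ΣĪ (holes subtracted) = 11.7561 in⁴.
Repeating about the centroidal y-axis gives I_y = 24.4001 in⁴.
Polar second moment: J = I_x + I_y = 36.1563 in⁴.

J ≈ 36.16 in⁴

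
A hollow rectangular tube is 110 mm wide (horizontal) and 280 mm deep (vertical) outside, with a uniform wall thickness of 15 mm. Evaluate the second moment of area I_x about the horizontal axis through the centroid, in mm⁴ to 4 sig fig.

I_x ≈ 9.706 × 10⁷ mm⁴

Treat the section as a set of non-overlapping primitives; coordinates are from the bounding-box lower-left.
Outer rectangle: 110 × 280, A = 30 800 mm², y = 140 mm, Ī = 201 226 667 mm⁴.
Inner void (subtracted): 80 × 250, A = 20 000 mm², y = 140 mm, Ī = 104 166 667 mm⁴.
By symmetry the centroid is at mid-height, ȳ = 140 mm.
All pieces are centred on the horizontal axis through the centroid, so I = ΣĪ (holes subtracted) = 97 060 000 mm⁴.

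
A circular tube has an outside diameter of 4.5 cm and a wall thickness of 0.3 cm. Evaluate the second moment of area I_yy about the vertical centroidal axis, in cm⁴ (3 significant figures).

I_yy ≈ 8.77 cm⁴

Decompose the section into non-overlapping parts with the origin at the bottom-left of its bounding rectangle.
Outer circle: ⌀4.5, A = 15.904 cm², x = 2.25 cm, Ī = 20.129 cm⁴.
Bore (subtracted): ⌀3.9, A = 11.946 cm², x = 2.25 cm, Ī = 11.356 cm⁴.
By symmetry the centroid is at mid-width, x̄ = 2.25 cm.
All pieces are centred on the vertical centroidal axis, so I = ΣĪ (holes subtracted) = 8.7728 cm⁴.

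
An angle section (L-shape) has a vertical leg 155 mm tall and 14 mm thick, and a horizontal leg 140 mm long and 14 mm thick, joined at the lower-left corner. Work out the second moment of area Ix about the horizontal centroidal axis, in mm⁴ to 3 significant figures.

Ix ≈ 9.21 × 10⁶ mm⁴

Decompose the section into non-overlapping parts with the origin at the bottom-left of its bounding rectangle.
Vertical leg: 14 × 155, A = 2 170 mm², y = 77.5 mm, Ī = 4 344 521 mm⁴.
Horizontal leg (remainder): 126 × 14, A = 1 764 mm², y = 7 mm, Ī = 28 812 mm⁴.
Centroid: ȳ = ΣA·y / ΣA = 45.888 mm.
Transfer each piece to the horizontal centroidal axis using Ī + A·d² with d = y − 45.888:
  vertical leg: d = 31.612 mm → contributes +6 513 056 mm⁴
  horizontal leg (remainder): d = -38.888 mm → contributes +2 696 454 mm⁴
Total I = 9 209 510 mm⁴.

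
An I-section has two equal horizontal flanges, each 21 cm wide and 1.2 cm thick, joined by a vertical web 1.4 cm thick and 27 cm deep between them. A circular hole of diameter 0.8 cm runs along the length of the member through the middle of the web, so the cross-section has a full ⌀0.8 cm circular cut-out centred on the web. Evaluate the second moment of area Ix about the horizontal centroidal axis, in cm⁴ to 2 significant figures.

Ix ≈ 1.2 × 10⁴ cm⁴

Decompose the section into non-overlapping parts with the origin at the bottom-left of its bounding rectangle.
Bottom flange: 21 × 1.2, A = 25.2 cm², y = 0.6 cm, Ī = 3.024 cm⁴.
Web: 1.4 × 27, A = 37.8 cm², y = 14.7 cm, Ī = 2 296 cm⁴.
Top flange: 21 × 1.2, A = 25.2 cm², y = 28.8 cm, Ī = 3.024 cm⁴.
Hole (subtracted): ⌀0.8, A = 0.5027 cm², y = 14.7 cm, Ī = 0.02011 cm⁴.
By symmetry the centroid is at mid-height, ȳ = 14.7 cm.
Transfer each piece to the horizontal centroidal axis using Ī + A·d² with d = y − 14.7:
  bottom flange: d = -14.1 cm → contributes +5 013 cm⁴
  web: d = 0 cm → contributes +2 296 cm⁴
  top flange: d = 14.1 cm → contributes +5 013 cm⁴
  hole: d = 0 cm → contributes −0.02011 cm⁴
Total I = 12 322 cm⁴.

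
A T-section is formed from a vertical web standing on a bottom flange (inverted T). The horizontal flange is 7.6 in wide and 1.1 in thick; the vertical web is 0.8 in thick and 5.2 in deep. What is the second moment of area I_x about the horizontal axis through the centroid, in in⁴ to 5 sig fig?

I_x ≈ 37.779 in⁴

Treat the section as a set of non-overlapping primitives; coordinates are from the bounding-box lower-left.
Flange: 7.6 × 1.1, A = 8.36 in², y = 0.55 in, Ī = 0.8429667 in⁴.
Web: 0.8 × 5.2, A = 4.16 in², y = 3.7 in, Ī = 9.373867 in⁴.
Centroid: ȳ = ΣA·y / ΣA = 1.596645 in.
Transfer each piece to the horizontal axis through the centroid using Ī + A·d² with d = y − 1.596645:
  flange: d = -1.046645 in → contributes +10.00107 in⁴
  web: d = 2.103355 in → contributes +27.77813 in⁴
Total I = 37.77919 in⁴.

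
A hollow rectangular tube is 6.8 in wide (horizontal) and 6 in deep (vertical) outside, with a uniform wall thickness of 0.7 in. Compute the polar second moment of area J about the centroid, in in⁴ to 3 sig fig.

Decompose the section into non-overlapping parts with the origin at the bottom-left of its bounding rectangle.
Outer rectangle: 6.8 × 6, A = 40.8 in², y = 3 in, Ī = 122.4 in⁴.
Inner void (subtracted): 5.4 × 4.6, A = 24.84 in², y = 3 in, Ī = 43.801 in⁴.
By symmetry the centroid is at mid-height, ȳ = 3 in.
All pieces are centred on the centroidal x-axis, so I = ΣĪ (holes subtracted) = 78.599 in⁴.
Repeating about the centroidal y-axis gives I_y = 96.855 in⁴.
Polar second moment: J = I_x + I_y = 175.45 in⁴.

J ≈ 175 in⁴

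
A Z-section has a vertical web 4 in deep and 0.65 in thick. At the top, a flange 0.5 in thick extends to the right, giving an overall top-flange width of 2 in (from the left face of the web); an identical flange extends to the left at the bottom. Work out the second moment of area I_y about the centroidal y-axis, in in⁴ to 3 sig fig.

Treat the section as a set of non-overlapping primitives; coordinates are from the bounding-box lower-left.
Web: 0.65 × 4, A = 2.6 in², x = 1.675 in, Ī = 0.091542 in⁴.
Top flange (beyond web): 1.35 × 0.5, A = 0.675 in², x = 2.675 in, Ī = 0.10252 in⁴.
Bottom flange (beyond web): 1.35 × 0.5, A = 0.675 in², x = 0.675 in, Ī = 0.10252 in⁴.
Centroid: x̄ = ΣA·x / ΣA = 1.675 in.
Transfer each piece to the centroidal y-axis using Ī + A·d² with d = x − 1.675:
  web: d = 0 in → contributes +0.091542 in⁴
  top flange (beyond web): d = 1 in → contributes +0.77752 in⁴
  bottom flange (beyond web): d = -1 in → contributes +0.77752 in⁴
Total I = 1.6466 in⁴.

I_y ≈ 1.65 in⁴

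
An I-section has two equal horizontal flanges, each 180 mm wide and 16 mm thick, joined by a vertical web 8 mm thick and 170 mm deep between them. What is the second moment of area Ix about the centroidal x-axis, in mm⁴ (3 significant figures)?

Split into non-overlapping primitives; take the origin at the lower-left of the bounding box.
Bottom flange: 180 × 16, A = 2 880 mm², y = 8 mm, Ī = 61 440 mm⁴.
Web: 8 × 170, A = 1 360 mm², y = 101 mm, Ī = 3 275 333 mm⁴.
Top flange: 180 × 16, A = 2 880 mm², y = 194 mm, Ī = 61 440 mm⁴.
By symmetry the centroid is at mid-height, ȳ = 101 mm.
Transfer each piece to the centroidal x-axis using Ī + A·d² with d = y − 101:
  bottom flange: d = -93 mm → contributes +24 970 560 mm⁴
  web: d = 0 mm → contributes +3 275 333 mm⁴
  top flange: d = 93 mm → contributes +24 970 560 mm⁴
Total I = 53 216 453 mm⁴.

Ix ≈ 5.32 × 10⁷ mm⁴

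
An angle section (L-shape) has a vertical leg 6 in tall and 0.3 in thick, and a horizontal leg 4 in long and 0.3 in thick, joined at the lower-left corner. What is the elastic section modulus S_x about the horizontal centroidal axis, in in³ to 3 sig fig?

S_x ≈ 2.69 in³

Break the section into simple shapes (no overlaps), measuring from the bottom-left corner of the bounding box.
Vertical leg: 0.3 × 6, A = 1.8 in², y = 3 in, Ī = 5.4 in⁴.
Horizontal leg (remainder): 3.7 × 0.3, A = 1.11 in², y = 0.15 in, Ī = 0.008325 in⁴.
Centroid: ȳ = ΣA·y / ΣA = 1.9129 in.
Transfer each piece to the horizontal centroidal axis using Ī + A·d² with d = y − 1.9129:
  vertical leg: d = 1.0871 in → contributes +7.5273 in⁴
  horizontal leg (remainder): d = -1.7629 in → contributes +3.4579 in⁴
Total I = 10.985 in⁴.
Extreme fibre distance c = 4.0871 in; S = I/c = 2.6878 in³.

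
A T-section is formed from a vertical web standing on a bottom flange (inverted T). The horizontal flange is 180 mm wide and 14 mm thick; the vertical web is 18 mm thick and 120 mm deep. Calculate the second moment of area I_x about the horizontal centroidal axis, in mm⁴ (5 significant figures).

Decompose the section into non-overlapping parts with the origin at the bottom-left of its bounding rectangle.
Flange: 180 × 14, A = 2 520 mm², y = 7 mm, Ī = 41 160 mm⁴.
Web: 18 × 120, A = 2 160 mm², y = 74 mm, Ī = 2 592 000 mm⁴.
Centroid: ȳ = ΣA·y / ΣA = 37.92308 mm.
Transfer each piece to the horizontal centroidal axis using Ī + A·d² with d = y − 37.92308:
  flange: d = -30.92308 mm → contributes +2 450 876 mm⁴
  web: d = 36.07692 mm → contributes +5 403 336 mm⁴
Total I = 7 854 212 mm⁴.

I_x ≈ 7.8542 × 10⁶ mm⁴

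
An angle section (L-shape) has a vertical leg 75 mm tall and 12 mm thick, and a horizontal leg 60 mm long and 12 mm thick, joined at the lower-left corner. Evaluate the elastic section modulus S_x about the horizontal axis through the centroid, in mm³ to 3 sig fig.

Split into non-overlapping primitives; take the origin at the lower-left of the bounding box.
Vertical leg: 12 × 75, A = 900 mm², y = 37.5 mm, Ī = 421 875 mm⁴.
Horizontal leg (remainder): 48 × 12, A = 576 mm², y = 6 mm, Ī = 6 912 mm⁴.
Centroid: ȳ = ΣA·y / ΣA = 25.207 mm.
Transfer each piece to the horizontal axis through the centroid using Ī + A·d² with d = y − 25.207:
  vertical leg: d = 12.293 mm → contributes +557 874 mm⁴
  horizontal leg (remainder): d = -19.207 mm → contributes +219 411 mm⁴
Total I = 777 285 mm⁴.
Extreme fibre distance c = 49.793 mm; S = I/c = 15 610 mm³.

S_x ≈ 1.56 × 10⁴ mm³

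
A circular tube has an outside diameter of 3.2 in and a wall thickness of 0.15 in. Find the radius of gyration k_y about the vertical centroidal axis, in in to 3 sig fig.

Decompose the section into non-overlapping parts with the origin at the bottom-left of its bounding rectangle.
Outer circle: ⌀3.2, A = 8.0425 in², x = 1.6 in, Ī = 5.1472 in⁴.
Bore (subtracted): ⌀2.9, A = 6.6052 in², x = 1.6 in, Ī = 3.4719 in⁴.
By symmetry the centroid is at mid-width, x̄ = 1.6 in.
All pieces are centred on the vertical centroidal axis, so I = ΣĪ (holes subtracted) = 1.6753 in⁴.
Radius of gyration: k = √(I/A) = √(1.6753 / 1.4373) = 1.0796 in.

k_y ≈ 1.08 in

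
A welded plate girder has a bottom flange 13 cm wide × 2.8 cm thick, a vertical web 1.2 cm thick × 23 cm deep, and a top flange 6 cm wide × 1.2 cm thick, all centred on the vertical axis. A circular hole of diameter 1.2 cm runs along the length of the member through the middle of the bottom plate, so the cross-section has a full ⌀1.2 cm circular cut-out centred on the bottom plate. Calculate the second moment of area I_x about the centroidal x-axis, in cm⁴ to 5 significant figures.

I_x ≈ 6233.4 cm⁴

Treat the section as a set of non-overlapping primitives; coordinates are from the bounding-box lower-left.
Bottom plate: 13 × 2.8, A = 36.4 cm², y = 1.4 cm, Ī = 23.78133 cm⁴.
Web plate: 1.2 × 23, A = 27.6 cm², y = 14.3 cm, Ī = 1216.7 cm⁴.
Top plate: 6 × 1.2, A = 7.2 cm², y = 26.4 cm, Ī = 0.864 cm⁴.
Hole (subtracted): ⌀1.2, A = 1.130973 cm², y = 1.4 cm, Ī = 0.1017876 cm⁴.
Centroid: ȳ = ΣA·y / ΣA = 9.05017 cm.
Transfer each piece to the centroidal x-axis using Ī + A·d² with d = y − 9.05017:
  bottom plate: d = -7.65017 cm → contributes +2154.095 cm⁴
  web plate: d = 5.24983 cm → contributes +1977.376 cm⁴
  top plate: d = 17.34983 cm → contributes +2168.183 cm⁴
  hole: d = -7.65017 cm → contributes −66.29213 cm⁴
Total I = 6233.362 cm⁴.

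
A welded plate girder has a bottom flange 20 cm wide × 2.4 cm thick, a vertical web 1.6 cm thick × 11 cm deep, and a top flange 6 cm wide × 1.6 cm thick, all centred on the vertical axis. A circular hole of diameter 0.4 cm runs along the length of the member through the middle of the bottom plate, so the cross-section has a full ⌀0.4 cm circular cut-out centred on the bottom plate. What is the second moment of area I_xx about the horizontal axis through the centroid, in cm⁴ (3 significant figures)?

Treat the section as a set of non-overlapping primitives; coordinates are from the bounding-box lower-left.
Bottom plate: 20 × 2.4, A = 48 cm², y = 1.2 cm, Ī = 23.04 cm⁴.
Web plate: 1.6 × 11, A = 17.6 cm², y = 7.9 cm, Ī = 177.47 cm⁴.
Top plate: 6 × 1.6, A = 9.6 cm², y = 14.2 cm, Ī = 2.048 cm⁴.
Hole (subtracted): ⌀0.4, A = 0.12566 cm², y = 1.2 cm, Ī = 0.0012566 cm⁴.
Centroid: ȳ = ΣA·y / ΣA = 4.4331 cm.
Transfer each piece to the horizontal axis through the centroid using Ī + A·d² with d = y − 4.4331:
  bottom plate: d = -3.2331 cm → contributes +524.77 cm⁴
  web plate: d = 3.4669 cm → contributes +389.01 cm⁴
  top plate: d = 9.7669 cm → contributes +917.82 cm⁴
  hole: d = -3.2331 cm → contributes −1.3148 cm⁴
Total I = 1830.3 cm⁴.

I_xx ≈ 1830 cm⁴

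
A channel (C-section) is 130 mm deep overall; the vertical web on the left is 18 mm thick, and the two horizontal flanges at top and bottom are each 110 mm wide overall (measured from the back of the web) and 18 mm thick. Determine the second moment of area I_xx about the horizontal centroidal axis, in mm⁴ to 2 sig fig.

Split into non-overlapping primitives; take the origin at the lower-left of the bounding box.
Web: 18 × 130, A = 2 340 mm², y = 65 mm, Ī = 3 295 500 mm⁴.
Top flange (beyond web): 92 × 18, A = 1 656 mm², y = 121 mm, Ī = 44 712 mm⁴.
Bottom flange (beyond web): 92 × 18, A = 1 656 mm², y = 9 mm, Ī = 44 712 mm⁴.
By symmetry the centroid is at mid-height, ȳ = 65 mm.
Transfer each piece to the horizontal centroidal axis using Ī + A·d² with d = y − 65:
  web: d = 0 mm → contributes +3 295 500 mm⁴
  top flange (beyond web): d = 56 mm → contributes +5 237 928 mm⁴
  bottom flange (beyond web): d = -56 mm → contributes +5 237 928 mm⁴
Total I = 13 771 356 mm⁴.

I_xx ≈ 1.4 × 10⁷ mm⁴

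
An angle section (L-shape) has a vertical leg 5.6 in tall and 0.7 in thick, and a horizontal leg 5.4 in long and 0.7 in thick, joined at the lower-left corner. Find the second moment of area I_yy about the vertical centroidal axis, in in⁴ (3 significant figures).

I_yy ≈ 19.3 in⁴

Break the section into simple shapes (no overlaps), measuring from the bottom-left corner of the bounding box.
Vertical leg: 0.7 × 5.6, A = 3.92 in², x = 0.35 in, Ī = 0.16007 in⁴.
Horizontal leg (remainder): 4.7 × 0.7, A = 3.29 in², x = 3.05 in, Ī = 6.0563 in⁴.
Centroid: x̄ = ΣA·x / ΣA = 1.582 in.
Transfer each piece to the vertical centroidal axis using Ī + A·d² with d = x − 1.582:
  vertical leg: d = -1.232 in → contributes +6.1103 in⁴
  horizontal leg (remainder): d = 1.468 in → contributes +13.146 in⁴
Total I = 19.256 in⁴.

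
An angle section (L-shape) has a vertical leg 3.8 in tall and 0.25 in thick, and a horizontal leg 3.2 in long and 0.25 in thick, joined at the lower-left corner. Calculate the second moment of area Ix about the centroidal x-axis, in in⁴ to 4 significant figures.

Split into non-overlapping primitives; take the origin at the lower-left of the bounding box.
Vertical leg: 0.25 × 3.8, A = 0.95 in², y = 1.9 in, Ī = 1.14317 in⁴.
Horizontal leg (remainder): 2.95 × 0.25, A = 0.7375 in², y = 0.125 in, Ī = 0.00384115 in⁴.
Centroid: ȳ = ΣA·y / ΣA = 1.12426 in.
Transfer each piece to the centroidal x-axis using Ī + A·d² with d = y − 1.12426:
  vertical leg: d = 0.775741 in → contributes +1.71485 in⁴
  horizontal leg (remainder): d = -0.999259 in → contributes +0.740249 in⁴
Total I = 2.4551 in⁴.

Ix ≈ 2.455 in⁴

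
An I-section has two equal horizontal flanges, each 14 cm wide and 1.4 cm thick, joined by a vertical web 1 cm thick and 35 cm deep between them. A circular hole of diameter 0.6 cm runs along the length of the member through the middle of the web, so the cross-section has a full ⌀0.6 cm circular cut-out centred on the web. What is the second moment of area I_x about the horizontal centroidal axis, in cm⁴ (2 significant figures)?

Treat the section as a set of non-overlapping primitives; coordinates are from the bounding-box lower-left.
Bottom flange: 14 × 1.4, A = 19.6 cm², y = 0.7 cm, Ī = 3.201 cm⁴.
Web: 1 × 35, A = 35 cm², y = 18.9 cm, Ī = 3 573 cm⁴.
Top flange: 14 × 1.4, A = 19.6 cm², y = 37.1 cm, Ī = 3.201 cm⁴.
Hole (subtracted): ⌀0.6, A = 0.2827 cm², y = 18.9 cm, Ī = 0.006362 cm⁴.
By symmetry the centroid is at mid-height, ȳ = 18.9 cm.
Transfer each piece to the horizontal centroidal axis using Ī + A·d² with d = y − 18.9:
  bottom flange: d = -18.2 cm → contributes +6 496 cm⁴
  web: d = 0 cm → contributes +3 573 cm⁴
  top flange: d = 18.2 cm → contributes +6 496 cm⁴
  hole: d = 0 cm → contributes −0.006362 cm⁴
Total I = 16 564 cm⁴.

I_x ≈ 1.7 × 10⁴ cm⁴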